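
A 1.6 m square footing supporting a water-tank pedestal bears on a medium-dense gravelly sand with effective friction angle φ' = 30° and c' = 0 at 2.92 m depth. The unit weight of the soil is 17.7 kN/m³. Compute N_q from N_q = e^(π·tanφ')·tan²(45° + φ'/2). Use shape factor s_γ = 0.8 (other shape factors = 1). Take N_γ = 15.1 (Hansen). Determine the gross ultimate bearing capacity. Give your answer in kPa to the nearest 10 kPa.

tan30° = 0.5774, so N_q = e^(π×0.5774)·tan²(60°) = 6.134 × 3.0 = 18.4.
Effective surcharge at the founding depth q = γ·D_f = 17.7 × 2.92 = 51.684 kPa.
q_ult = q·N_q + 0.5·γ·B·N_γ·s_γ
     = 51.684 × 18.401 + 0.5 × 17.7 × 1.6 × 15.1 × 0.8
     = 951.04 + 171.05 = 1122.1 kPa.

q_ult ≈ 1120 kPa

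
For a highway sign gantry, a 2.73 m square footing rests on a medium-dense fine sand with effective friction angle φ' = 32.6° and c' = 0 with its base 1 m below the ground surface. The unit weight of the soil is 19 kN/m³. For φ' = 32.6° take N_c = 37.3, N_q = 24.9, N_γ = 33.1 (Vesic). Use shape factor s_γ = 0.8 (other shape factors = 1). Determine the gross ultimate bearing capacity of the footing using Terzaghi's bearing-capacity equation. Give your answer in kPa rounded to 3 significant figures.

q_ult ≈ 1160 kPa

Overburden at base level: q = 19 × 1 = 19 kPa.
Surcharge term q·N_q = 19 × 24.9 = 473.1 kPa; self-weight term 0.5·γ·B·N_γ·s_γ = 0.5 × 19 × 2.73 × 33.1 × 0.8 = 686.76 kPa.
q_ult = 473.1 + 686.76 = 1159.9 kPa.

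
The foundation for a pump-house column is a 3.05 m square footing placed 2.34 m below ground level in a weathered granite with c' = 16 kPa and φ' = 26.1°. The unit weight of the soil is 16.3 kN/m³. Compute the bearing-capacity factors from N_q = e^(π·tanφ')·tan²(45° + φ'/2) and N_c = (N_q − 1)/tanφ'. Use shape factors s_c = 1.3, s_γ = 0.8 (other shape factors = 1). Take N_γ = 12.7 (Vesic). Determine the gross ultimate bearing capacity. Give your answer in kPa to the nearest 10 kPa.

tan26.1° = 0.4899, so N_q = e^(π×0.4899)·tan²(58.05°) = 4.66 × 2.571 = 11.98.
N_c = (11.98 − 1)/tan26.1° = 22.42.
Effective surcharge at the founding depth q = γ·D_f = 16.3 × 2.34 = 38.142 kPa.
q_ult = c·N_c·s_c + q·N_q + 0.5·γ·B·N_γ·s_γ
     = 16 × 22.416 × 1.3 + 38.142 × 11.981 + 0.5 × 16.3 × 3.05 × 12.7 × 0.8
     = 466.25 + 457 + 252.55 = 1175.8 kPa.

q_ult ≈ 1180 kPa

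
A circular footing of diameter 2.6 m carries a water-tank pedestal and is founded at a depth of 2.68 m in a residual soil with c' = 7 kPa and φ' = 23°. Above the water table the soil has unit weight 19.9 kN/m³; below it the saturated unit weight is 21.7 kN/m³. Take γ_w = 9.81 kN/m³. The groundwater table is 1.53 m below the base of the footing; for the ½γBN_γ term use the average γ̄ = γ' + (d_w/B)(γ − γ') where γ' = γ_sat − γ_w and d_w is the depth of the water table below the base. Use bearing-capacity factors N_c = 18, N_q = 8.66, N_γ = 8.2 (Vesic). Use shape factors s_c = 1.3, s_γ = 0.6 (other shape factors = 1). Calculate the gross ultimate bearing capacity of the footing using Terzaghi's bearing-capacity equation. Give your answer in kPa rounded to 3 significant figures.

Effective surcharge at the founding depth q = γ·D_f = 19.9 × 2.68 = 53.332 kPa.
With d_w = 1.53 m < B, γ̄ = 11.89 + (1.53/2.6) × (19.9 − 11.89) = 16.604 kN/m³.
q_ult = c·N_c·s_c + q·N_q + 0.5·γ·B·N_γ·s_γ
     = 7 × 18 × 1.3 + 53.332 × 8.66 + 0.5 × 16.604 × 2.6 × 8.2 × 0.6
     = 163.8 + 461.86 + 106.2 = 731.85 kPa.

q_ult ≈ 732 kPa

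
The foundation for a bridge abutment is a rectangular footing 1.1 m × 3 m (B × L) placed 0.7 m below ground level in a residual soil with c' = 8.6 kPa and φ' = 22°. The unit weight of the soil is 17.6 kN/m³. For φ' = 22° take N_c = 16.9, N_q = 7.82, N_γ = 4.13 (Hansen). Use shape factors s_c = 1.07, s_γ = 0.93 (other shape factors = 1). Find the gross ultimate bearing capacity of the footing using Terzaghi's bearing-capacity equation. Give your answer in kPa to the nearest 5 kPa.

q_ult ≈ 290 kPa

Overburden at base level: q = 17.6 × 0.7 = 12.32 kPa.
Cohesion term c·N_c·s_c = 8.6 × 16.9 × 1.07 = 155.51 kPa; surcharge term q·N_q = 12.32 × 7.82 = 96.342 kPa; self-weight term 0.5·γ·B·N_γ·s_γ = 0.5 × 17.6 × 1.1 × 4.13 × 0.93 = 37.18 kPa.
q_ult = 155.51 + 96.342 + 37.18 = 289.04 kPa.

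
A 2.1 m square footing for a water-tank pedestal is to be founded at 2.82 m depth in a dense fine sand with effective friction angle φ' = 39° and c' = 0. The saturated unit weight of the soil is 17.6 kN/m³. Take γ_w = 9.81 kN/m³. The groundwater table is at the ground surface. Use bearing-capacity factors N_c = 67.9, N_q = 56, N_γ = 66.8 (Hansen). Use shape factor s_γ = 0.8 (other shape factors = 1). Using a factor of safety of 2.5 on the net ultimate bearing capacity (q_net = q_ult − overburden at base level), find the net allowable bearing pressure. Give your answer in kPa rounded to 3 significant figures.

q_all(net) ≈ 658 kPa

γ' = 17.6 − 9.81 = 7.79 kN/m³ (submerged throughout). q = 7.79 × 2.82 = 21.968 kPa; the same γ' applies in the ½γBN_γ term.
q·N_q = 21.968 × 56 = 1230.2 kPa
0.5·γ·B·N_γ·s_γ = 0.5 × 7.79 × 2.1 × 66.8 × 0.8 = 437.11 kPa
q_ult = 1230.2 + 437.11 = 1667.3 kPa.
q_net = 1667.3 − 21.968 = 1645.3 kPa.
q_all(net) = 1645.3 / 2.5 = 658.14 kPa.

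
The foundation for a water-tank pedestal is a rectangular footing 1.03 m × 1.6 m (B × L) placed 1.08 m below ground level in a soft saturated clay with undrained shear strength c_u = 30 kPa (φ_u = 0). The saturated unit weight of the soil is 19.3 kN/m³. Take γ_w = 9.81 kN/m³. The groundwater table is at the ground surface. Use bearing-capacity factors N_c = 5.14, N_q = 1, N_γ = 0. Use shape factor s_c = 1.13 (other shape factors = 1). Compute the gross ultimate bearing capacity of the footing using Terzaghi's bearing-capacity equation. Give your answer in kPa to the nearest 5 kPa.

q_ult ≈ 185 kPa

With the water table at the surface the whole profile is submerged: γ' = 19.3 − 9.81 = 9.49 kN/m³, so q = γ'·D_f = 10.249 kPa.
q_ult = c·N_c·s_c + q·N_q
     = 30 × 5.14 × 1.13 + 10.249 × 1
     = 174.25 + 10.249 = 184.5 kPa.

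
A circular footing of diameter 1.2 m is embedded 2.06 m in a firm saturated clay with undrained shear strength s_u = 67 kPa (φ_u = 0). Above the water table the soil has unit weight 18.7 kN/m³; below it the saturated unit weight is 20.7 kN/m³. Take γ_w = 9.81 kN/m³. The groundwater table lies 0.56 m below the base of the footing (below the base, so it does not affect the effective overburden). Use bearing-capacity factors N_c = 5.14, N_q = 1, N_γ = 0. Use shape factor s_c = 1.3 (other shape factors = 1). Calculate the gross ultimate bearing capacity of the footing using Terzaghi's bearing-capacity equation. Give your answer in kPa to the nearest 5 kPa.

q_ult ≈ 485 kPa

Effective surcharge at the founding depth q = γ·D_f = 18.7 × 2.06 = 38.522 kPa.
q_ult = c·N_c·s_c + q·N_q
     = 67 × 5.14 × 1.3 + 38.522 × 1
     = 447.69 + 38.522 = 486.22 kPa.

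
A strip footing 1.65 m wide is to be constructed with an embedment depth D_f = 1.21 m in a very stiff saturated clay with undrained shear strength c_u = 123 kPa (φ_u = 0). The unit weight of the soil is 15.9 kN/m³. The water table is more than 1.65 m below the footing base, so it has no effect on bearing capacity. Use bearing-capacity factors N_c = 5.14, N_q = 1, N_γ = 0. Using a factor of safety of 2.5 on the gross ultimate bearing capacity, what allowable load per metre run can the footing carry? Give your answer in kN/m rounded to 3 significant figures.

Effective surcharge at the founding depth q = γ·D_f = 15.9 × 1.21 = 19.239 kPa.
q_ult = c·N_c + q·N_q
     = 123 × 5.14 + 19.239 × 1
     = 632.22 + 19.239 = 651.46 kPa.
Gross allowable pressure q_all = 651.46 / 2.5 = 260.58 kPa.
Allowable wall load = q_all × B = 260.58 × 1.65 = 429.96 kN per metre run.

≈ 430 kN/m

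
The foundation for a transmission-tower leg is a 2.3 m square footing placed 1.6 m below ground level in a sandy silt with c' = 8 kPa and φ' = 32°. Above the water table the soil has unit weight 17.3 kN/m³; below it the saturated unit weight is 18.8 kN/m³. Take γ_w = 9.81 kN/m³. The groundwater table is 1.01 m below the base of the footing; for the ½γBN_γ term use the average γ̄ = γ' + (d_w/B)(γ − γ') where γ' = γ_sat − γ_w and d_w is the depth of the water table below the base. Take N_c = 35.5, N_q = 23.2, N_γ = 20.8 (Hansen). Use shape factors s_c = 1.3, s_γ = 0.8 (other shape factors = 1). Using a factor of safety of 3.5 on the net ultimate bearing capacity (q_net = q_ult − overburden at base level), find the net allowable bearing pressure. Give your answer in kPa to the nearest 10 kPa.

q_all(net) ≈ 350 kPa

Overburden at base level: q = 17.3 × 1.6 = 27.68 kPa.
The water table is 1.01 m below the base (< B = 2.3 m), so the ½γBN_γ term uses γ̄ = γ' + (d_w/B)(γ − γ') = 8.99 + (1.01/2.3)(17.3 − 8.99) = 12.639 kN/m³.
Cohesion term c·N_c·s_c = 8 × 35.5 × 1.3 = 369.2 kPa; surcharge term q·N_q = 27.68 × 23.2 = 642.18 kPa; self-weight term 0.5·γ·B·N_γ·s_γ = 0.5 × 12.639 × 2.3 × 20.8 × 0.8 = 241.86 kPa.
q_ult = 369.2 + 642.18 + 241.86 = 1253.2 kPa.
q_net = 1253.2 − 27.68 = 1225.6 kPa.
q_all(net) = 1225.6 / 3.5 = 350.16 kPa.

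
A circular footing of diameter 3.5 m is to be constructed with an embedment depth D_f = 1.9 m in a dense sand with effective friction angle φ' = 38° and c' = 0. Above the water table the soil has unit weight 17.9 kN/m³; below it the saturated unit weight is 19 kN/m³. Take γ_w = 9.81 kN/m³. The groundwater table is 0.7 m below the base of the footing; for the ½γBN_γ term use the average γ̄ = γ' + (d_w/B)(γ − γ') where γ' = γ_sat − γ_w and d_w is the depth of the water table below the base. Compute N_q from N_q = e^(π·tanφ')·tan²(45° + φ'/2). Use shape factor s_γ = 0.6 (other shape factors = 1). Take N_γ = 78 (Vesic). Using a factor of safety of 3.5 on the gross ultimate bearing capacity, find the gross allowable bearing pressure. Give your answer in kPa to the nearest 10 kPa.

q_all ≈ 730 kPa

N_q = e^(π·tan38°)·tan²(64°) = 48.93.
Overburden at base level: q = 17.9 × 1.9 = 34.01 kPa.
The water table is 0.7 m below the base (< B = 3.5 m), so the ½γBN_γ term uses γ̄ = γ' + (d_w/B)(γ − γ') = 9.19 + (0.7/3.5)(17.9 − 9.19) = 10.932 kN/m³.
Surcharge term q·N_q = 34.01 × 48.933 = 1664.2 kPa; self-weight term 0.5·γ·B·N_γ·s_γ = 0.5 × 10.932 × 3.5 × 78 × 0.6 = 895.33 kPa.
q_ult = 1664.2 + 895.33 = 2559.6 kPa.
q_all = 2559.6 / 3.5 = 731.3 kPa.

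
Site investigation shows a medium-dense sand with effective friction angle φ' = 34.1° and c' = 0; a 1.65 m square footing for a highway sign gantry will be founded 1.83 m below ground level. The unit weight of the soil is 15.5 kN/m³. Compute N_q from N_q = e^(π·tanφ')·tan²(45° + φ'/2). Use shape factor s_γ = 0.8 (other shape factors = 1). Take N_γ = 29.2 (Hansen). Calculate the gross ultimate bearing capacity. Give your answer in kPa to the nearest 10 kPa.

q_ult ≈ 1140 kPa

tan34.1° = 0.6771, so N_q = e^(π×0.6771)·tan²(62.05°) = 8.39 × 3.552 = 29.8.
Overburden at base level: q = 15.5 × 1.83 = 28.365 kPa.
Surcharge term q·N_q = 28.365 × 29.801 = 845.31 kPa; self-weight term 0.5·γ·B·N_γ·s_γ = 0.5 × 15.5 × 1.65 × 29.2 × 0.8 = 298.72 kPa.
q_ult = 845.31 + 298.72 = 1144 kPa.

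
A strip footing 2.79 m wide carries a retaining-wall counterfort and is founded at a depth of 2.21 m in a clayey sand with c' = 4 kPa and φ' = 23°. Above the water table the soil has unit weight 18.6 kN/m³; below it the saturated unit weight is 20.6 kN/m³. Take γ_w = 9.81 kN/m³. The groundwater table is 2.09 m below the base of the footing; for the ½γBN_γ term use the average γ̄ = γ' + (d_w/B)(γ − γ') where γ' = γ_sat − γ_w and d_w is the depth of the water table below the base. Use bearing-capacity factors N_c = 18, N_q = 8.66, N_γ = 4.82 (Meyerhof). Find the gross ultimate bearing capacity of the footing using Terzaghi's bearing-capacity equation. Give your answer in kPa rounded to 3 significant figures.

Effective surcharge at the founding depth q = γ·D_f = 18.6 × 2.21 = 41.106 kPa.
With d_w = 2.09 m < B, γ̄ = 10.79 + (2.09/2.79) × (18.6 − 10.79) = 16.641 kN/m³.
q_ult = c·N_c + q·N_q + 0.5·γ·B·N_γ
     = 4 × 18 + 41.106 × 8.66 + 0.5 × 16.641 × 2.79 × 4.82
     = 72 + 355.98 + 111.89 = 539.87 kPa.

q_ult ≈ 540 kPa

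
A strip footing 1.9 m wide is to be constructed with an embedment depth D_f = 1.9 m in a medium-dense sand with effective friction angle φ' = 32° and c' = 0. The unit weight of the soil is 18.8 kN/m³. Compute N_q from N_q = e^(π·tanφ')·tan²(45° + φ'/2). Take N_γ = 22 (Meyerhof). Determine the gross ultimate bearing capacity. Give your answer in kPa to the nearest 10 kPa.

q_ult ≈ 1220 kPa

tan32° = 0.6249, so N_q = e^(π×0.6249)·tan²(61°) = 7.121 × 3.255 = 23.18.
q = γ·D_f = 18.8 × 1.9 = 35.72 kPa.
q·N_q = 35.72 × 23.177 = 827.87 kPa
0.5·γ·B·N_γ = 0.5 × 18.8 × 1.9 × 22 = 392.92 kPa
q_ult = 827.87 + 392.92 = 1220.8 kPa.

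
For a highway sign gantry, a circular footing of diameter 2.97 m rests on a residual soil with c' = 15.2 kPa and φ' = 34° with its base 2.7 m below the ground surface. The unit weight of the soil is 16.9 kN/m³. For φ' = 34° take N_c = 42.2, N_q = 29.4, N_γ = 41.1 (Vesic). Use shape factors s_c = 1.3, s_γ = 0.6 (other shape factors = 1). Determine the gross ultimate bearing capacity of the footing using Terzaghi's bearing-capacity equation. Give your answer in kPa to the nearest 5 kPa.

q_ult ≈ 2795 kPa

q = γ·D_f = 16.9 × 2.7 = 45.63 kPa.
c·N_c·s_c = 15.2 × 42.2 × 1.3 = 833.87 kPa
q·N_q = 45.63 × 29.4 = 1341.5 kPa
0.5·γ·B·N_γ·s_γ = 0.5 × 16.9 × 2.97 × 41.1 × 0.6 = 618.88 kPa
q_ult = 833.87 + 1341.5 + 618.88 = 2794.3 kPa.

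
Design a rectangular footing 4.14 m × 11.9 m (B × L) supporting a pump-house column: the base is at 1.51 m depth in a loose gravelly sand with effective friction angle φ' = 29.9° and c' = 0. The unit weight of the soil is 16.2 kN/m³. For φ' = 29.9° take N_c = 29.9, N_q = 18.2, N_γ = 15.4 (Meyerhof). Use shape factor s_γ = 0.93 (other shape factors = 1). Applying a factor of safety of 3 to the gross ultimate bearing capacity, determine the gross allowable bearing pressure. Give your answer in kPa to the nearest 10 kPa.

Effective surcharge at the founding depth q = γ·D_f = 16.2 × 1.51 = 24.462 kPa.
q_ult = q·N_q + 0.5·γ·B·N_γ·s_γ
     = 24.462 × 18.2 + 0.5 × 16.2 × 4.14 × 15.4 × 0.93
     = 445.21 + 480.27 = 925.48 kPa.
q_all = q_ult / FS = 925.48 / 3 = 308.49 kPa.

q_all ≈ 310 kPa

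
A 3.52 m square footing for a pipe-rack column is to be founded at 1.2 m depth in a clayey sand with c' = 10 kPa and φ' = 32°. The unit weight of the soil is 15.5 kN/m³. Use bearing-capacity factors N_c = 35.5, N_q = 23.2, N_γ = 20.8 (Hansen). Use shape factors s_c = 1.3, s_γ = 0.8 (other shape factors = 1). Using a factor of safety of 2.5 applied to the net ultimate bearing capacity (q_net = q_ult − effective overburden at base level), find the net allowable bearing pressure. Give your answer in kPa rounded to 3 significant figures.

Overburden at base level: q = 15.5 × 1.2 = 18.6 kPa.
Cohesion term c·N_c·s_c = 10 × 35.5 × 1.3 = 461.5 kPa; surcharge term q·N_q = 18.6 × 23.2 = 431.52 kPa; self-weight term 0.5·γ·B·N_γ·s_γ = 0.5 × 15.5 × 3.52 × 20.8 × 0.8 = 453.94 kPa.
q_ult = 461.5 + 431.52 + 453.94 = 1347 kPa.
Net ultimate: q_net = 1347 − 18.6 = 1328.4 kPa.
q_all(net) = 1328.4 / 2.5 = 531.34 kPa.

q_all(net) ≈ 531 kPa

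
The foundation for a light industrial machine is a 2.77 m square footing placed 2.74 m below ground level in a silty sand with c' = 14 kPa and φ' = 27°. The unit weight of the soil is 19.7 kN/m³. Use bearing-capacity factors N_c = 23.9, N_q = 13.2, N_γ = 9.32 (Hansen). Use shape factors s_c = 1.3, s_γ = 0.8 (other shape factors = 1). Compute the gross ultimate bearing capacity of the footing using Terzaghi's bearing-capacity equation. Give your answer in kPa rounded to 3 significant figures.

Overburden at base level: q = 19.7 × 2.74 = 53.978 kPa.
Cohesion term c·N_c·s_c = 14 × 23.9 × 1.3 = 434.98 kPa; surcharge term q·N_q = 53.978 × 13.2 = 712.51 kPa; self-weight term 0.5·γ·B·N_γ·s_γ = 0.5 × 19.7 × 2.77 × 9.32 × 0.8 = 203.43 kPa.
q_ult = 434.98 + 712.51 + 203.43 = 1350.9 kPa.

q_ult ≈ 1350 kPa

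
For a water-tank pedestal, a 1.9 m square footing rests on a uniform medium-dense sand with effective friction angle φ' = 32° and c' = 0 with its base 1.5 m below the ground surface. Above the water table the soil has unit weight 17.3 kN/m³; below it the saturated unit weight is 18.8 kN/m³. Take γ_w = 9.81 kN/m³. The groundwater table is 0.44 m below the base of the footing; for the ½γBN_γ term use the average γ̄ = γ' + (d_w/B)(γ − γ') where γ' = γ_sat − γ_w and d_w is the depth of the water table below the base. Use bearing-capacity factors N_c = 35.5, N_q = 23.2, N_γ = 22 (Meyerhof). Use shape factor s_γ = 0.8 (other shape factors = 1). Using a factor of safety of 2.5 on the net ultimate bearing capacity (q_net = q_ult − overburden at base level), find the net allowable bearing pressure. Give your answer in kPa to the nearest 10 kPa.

Effective surcharge at the founding depth q = γ·D_f = 17.3 × 1.5 = 25.95 kPa.
With d_w = 0.44 m < B, γ̄ = 8.99 + (0.44/1.9) × (17.3 − 8.99) = 10.914 kN/m³.
q_ult = q·N_q + 0.5·γ·B·N_γ·s_γ
     = 25.95 × 23.2 + 0.5 × 10.914 × 1.9 × 22 × 0.8
     = 602.04 + 182.49 = 784.53 kPa.
q_net = 784.53 − 25.95 = 758.58 kPa.
q_all(net) = 758.58 / 2.5 = 303.43 kPa.

q_all(net) ≈ 300 kPa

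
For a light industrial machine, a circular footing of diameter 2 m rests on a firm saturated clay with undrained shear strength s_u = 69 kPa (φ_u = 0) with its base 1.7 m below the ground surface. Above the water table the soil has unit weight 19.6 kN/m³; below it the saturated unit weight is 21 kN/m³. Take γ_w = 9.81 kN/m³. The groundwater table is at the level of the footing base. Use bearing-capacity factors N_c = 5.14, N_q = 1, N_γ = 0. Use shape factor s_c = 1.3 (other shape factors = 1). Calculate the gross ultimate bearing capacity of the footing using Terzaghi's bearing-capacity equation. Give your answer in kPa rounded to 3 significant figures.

q = γ·D_f = 19.6 × 1.7 = 33.32 kPa.
c·N_c·s_c = 69 × 5.14 × 1.3 = 461.06 kPa
q·N_q = 33.32 × 1 = 33.32 kPa
q_ult = 461.06 + 33.32 = 494.38 kPa.

q_ult ≈ 494 kPa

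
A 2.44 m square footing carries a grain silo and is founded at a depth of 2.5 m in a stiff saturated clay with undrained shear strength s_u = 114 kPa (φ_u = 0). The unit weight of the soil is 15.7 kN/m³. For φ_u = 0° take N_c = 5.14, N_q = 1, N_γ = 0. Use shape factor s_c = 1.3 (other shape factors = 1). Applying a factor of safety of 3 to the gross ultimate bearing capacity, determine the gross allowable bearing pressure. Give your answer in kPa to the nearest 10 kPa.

Effective surcharge at the founding depth q = γ·D_f = 15.7 × 2.5 = 39.25 kPa.
q_ult = c·N_c·s_c + q·N_q
     = 114 × 5.14 × 1.3 + 39.25 × 1
     = 761.75 + 39.25 = 801 kPa.
q_all = q_ult / FS = 801 / 3 = 267 kPa.

q_all ≈ 270 kPa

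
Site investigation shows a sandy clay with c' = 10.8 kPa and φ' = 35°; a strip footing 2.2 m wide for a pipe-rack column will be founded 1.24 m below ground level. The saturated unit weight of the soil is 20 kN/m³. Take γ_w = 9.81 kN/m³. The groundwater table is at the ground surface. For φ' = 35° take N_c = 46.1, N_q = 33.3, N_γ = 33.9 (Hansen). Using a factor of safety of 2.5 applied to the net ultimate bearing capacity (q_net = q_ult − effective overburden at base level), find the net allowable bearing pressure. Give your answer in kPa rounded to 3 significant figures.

With the water table at the surface the whole profile is submerged: γ' = 20 − 9.81 = 10.19 kN/m³, so q = γ'·D_f = 12.636 kPa; the same γ' applies in the ½γBN_γ term.
q_ult = c·N_c + q·N_q + 0.5·γ·B·N_γ
     = 10.8 × 46.1 + 12.636 × 33.3 + 0.5 × 10.19 × 2.2 × 33.9
     = 497.88 + 420.77 + 379.99 = 1298.6 kPa.
Net ultimate: q_net = 1298.6 − 12.636 = 1286 kPa.
q_all(net) = 1286 / 2.5 = 514.4 kPa.

q_all(net) ≈ 514 kPa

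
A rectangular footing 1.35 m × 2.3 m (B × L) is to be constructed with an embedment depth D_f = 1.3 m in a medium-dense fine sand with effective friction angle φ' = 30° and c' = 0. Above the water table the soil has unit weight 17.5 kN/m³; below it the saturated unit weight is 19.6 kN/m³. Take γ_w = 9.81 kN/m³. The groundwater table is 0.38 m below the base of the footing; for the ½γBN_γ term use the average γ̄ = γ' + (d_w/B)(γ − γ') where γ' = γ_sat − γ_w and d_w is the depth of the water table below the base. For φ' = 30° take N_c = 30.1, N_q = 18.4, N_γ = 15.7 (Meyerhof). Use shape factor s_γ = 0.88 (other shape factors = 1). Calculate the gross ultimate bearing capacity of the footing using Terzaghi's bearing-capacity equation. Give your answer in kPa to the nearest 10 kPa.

q_ult ≈ 530 kPa

Effective surcharge at the founding depth q = γ·D_f = 17.5 × 1.3 = 22.75 kPa.
With d_w = 0.38 m < B, γ̄ = 9.79 + (0.38/1.35) × (17.5 − 9.79) = 11.96 kN/m³.
q_ult = q·N_q + 0.5·γ·B·N_γ·s_γ
     = 22.75 × 18.4 + 0.5 × 11.96 × 1.35 × 15.7 × 0.88
     = 418.6 + 111.54 = 530.14 kPa.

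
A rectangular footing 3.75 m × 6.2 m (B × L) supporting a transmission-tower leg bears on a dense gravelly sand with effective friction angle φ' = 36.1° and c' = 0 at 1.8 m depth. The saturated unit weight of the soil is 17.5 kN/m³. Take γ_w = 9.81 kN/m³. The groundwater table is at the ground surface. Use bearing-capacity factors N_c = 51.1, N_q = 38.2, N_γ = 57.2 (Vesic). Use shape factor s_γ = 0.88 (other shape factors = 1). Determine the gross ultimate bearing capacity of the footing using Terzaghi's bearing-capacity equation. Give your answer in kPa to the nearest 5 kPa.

q_ult ≈ 1255 kPa

γ' = 17.5 − 9.81 = 7.69 kN/m³ (submerged throughout). q = 7.69 × 1.8 = 13.842 kPa; the same γ' applies in the ½γBN_γ term.
q·N_q = 13.842 × 38.2 = 528.76 kPa
0.5·γ·B·N_γ·s_γ = 0.5 × 7.69 × 3.75 × 57.2 × 0.88 = 725.78 kPa
q_ult = 528.76 + 725.78 = 1254.5 kPa.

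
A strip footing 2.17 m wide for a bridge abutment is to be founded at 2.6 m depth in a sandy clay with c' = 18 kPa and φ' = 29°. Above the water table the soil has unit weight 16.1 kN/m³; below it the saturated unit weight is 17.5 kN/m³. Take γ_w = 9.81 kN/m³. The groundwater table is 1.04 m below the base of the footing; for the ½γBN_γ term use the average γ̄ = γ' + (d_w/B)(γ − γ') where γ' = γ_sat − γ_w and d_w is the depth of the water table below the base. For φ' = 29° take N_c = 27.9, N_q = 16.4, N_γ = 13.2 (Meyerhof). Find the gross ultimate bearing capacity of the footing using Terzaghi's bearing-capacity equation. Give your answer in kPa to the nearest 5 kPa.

Effective surcharge at the founding depth q = γ·D_f = 16.1 × 2.6 = 41.86 kPa.
With d_w = 1.04 m < B, γ̄ = 7.69 + (1.04/2.17) × (16.1 − 7.69) = 11.721 kN/m³.
q_ult = c·N_c + q·N_q + 0.5·γ·B·N_γ
     = 18 × 27.9 + 41.86 × 16.4 + 0.5 × 11.721 × 2.17 × 13.2
     = 502.2 + 686.5 + 167.86 = 1356.6 kPa.

q_ult ≈ 1355 kPa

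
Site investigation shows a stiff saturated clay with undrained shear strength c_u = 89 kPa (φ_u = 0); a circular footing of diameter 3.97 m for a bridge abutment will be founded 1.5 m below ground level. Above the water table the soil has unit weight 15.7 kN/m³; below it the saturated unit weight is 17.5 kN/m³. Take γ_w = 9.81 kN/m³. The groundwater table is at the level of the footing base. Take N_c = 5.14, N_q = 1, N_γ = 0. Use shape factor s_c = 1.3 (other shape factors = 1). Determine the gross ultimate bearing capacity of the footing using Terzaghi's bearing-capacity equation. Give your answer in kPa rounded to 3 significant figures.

q_ult ≈ 618 kPa

q = γ·D_f = 15.7 × 1.5 = 23.55 kPa.
c·N_c·s_c = 89 × 5.14 × 1.3 = 594.7 kPa
q·N_q = 23.55 × 1 = 23.55 kPa
q_ult = 594.7 + 23.55 = 618.25 kPa.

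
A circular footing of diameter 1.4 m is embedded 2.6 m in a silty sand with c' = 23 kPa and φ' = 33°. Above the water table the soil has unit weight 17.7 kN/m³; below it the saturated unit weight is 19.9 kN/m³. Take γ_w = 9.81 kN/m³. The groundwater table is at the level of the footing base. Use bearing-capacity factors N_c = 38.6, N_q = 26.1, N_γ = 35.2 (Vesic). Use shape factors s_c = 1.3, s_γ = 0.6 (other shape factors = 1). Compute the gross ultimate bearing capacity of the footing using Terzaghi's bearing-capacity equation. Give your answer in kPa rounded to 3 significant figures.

q_ult ≈ 2500 kPa

q = γ·D_f = 17.7 × 2.6 = 46.02 kPa.
For the ½γBN_γ term take γ' = 19.9 − 9.81 = 10.09 kN/m³ (soil below base is submerged).
c·N_c·s_c = 23 × 38.6 × 1.3 = 1154.1 kPa
q·N_q = 46.02 × 26.1 = 1201.1 kPa
0.5·γ·B·N_γ·s_γ = 0.5 × 10.09 × 1.4 × 35.2 × 0.6 = 149.17 kPa
q_ult = 1154.1 + 1201.1 + 149.17 = 2504.4 kPa.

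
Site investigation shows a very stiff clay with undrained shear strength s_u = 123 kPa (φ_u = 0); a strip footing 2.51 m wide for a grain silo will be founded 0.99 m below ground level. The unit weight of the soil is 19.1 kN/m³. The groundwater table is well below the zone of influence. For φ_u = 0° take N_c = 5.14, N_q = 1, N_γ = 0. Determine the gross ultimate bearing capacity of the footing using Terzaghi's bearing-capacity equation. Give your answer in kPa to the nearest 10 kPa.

q = γ·D_f = 19.1 × 0.99 = 18.909 kPa.
c·N_c = 123 × 5.14 = 632.22 kPa
q·N_q = 18.909 × 1 = 18.909 kPa
q_ult = 632.22 + 18.909 = 651.13 kPa.

q_ult ≈ 650 kPa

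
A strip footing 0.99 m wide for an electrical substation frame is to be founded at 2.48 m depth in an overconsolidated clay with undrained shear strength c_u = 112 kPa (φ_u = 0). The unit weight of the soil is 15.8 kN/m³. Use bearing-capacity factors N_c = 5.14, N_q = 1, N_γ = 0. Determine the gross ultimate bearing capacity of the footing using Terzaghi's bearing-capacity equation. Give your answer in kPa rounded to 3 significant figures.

Effective surcharge at the founding depth q = γ·D_f = 15.8 × 2.48 = 39.184 kPa.
q_ult = c·N_c + q·N_q
     = 112 × 5.14 + 39.184 × 1
     = 575.68 + 39.184 = 614.86 kPa.

q_ult ≈ 615 kPa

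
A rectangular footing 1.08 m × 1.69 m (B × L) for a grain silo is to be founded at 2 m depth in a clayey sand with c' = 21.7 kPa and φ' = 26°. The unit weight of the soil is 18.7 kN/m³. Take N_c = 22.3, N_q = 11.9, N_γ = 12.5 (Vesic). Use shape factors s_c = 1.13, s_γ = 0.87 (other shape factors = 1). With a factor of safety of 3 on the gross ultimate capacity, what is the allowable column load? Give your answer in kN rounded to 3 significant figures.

P_all ≈ 670 kN

Overburden at base level: q = 18.7 × 2 = 37.4 kPa.
Cohesion term c·N_c·s_c = 21.7 × 22.3 × 1.13 = 546.82 kPa; surcharge term q·N_q = 37.4 × 11.9 = 445.06 kPa; self-weight term 0.5·γ·B·N_γ·s_γ = 0.5 × 18.7 × 1.08 × 12.5 × 0.87 = 109.82 kPa.
q_ult = 546.82 + 445.06 + 109.82 = 1101.7 kPa.
Gross allowable pressure q_all = 1101.7 / 3 = 367.23 kPa.
Footing area = 1.8252 m², so allowable column load = 367.23 × 1.8252 = 670.27 kN.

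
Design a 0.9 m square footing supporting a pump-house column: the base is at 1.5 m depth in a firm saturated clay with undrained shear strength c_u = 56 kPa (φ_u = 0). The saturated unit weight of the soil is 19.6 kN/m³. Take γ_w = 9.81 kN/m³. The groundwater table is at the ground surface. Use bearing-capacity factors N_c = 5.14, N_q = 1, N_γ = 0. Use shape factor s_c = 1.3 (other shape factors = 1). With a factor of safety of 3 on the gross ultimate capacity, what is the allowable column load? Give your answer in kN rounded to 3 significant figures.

P_all ≈ 105 kN

Water table at ground surface, so effective unit weight γ' = 19.6 − 9.81 = 9.79 kN/m³ is used throughout; overburden q = 9.79 × 1.5 = 14.685 kPa.
Cohesion term c·N_c·s_c = 56 × 5.14 × 1.3 = 374.19 kPa; surcharge term q·N_q = 14.685 × 1 = 14.685 kPa.
q_ult = 374.19 + 14.685 = 388.88 kPa.
Gross allowable pressure q_all = 388.88 / 3 = 129.63 kPa.
Footing area = 0.81 m², so allowable column load = 129.63 × 0.81 = 105 kN.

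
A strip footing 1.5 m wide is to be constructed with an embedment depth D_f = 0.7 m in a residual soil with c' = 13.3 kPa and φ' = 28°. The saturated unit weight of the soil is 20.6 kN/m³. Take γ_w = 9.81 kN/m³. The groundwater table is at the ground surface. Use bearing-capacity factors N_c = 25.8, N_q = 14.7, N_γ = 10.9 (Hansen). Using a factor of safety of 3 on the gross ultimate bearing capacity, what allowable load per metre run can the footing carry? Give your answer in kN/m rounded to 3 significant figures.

Water table at ground surface, so effective unit weight γ' = 20.6 − 9.81 = 10.79 kN/m³ is used throughout; overburden q = 10.79 × 0.7 = 7.553 kPa; the same γ' applies in the ½γBN_γ term.
Cohesion term c·N_c = 13.3 × 25.8 = 343.14 kPa; surcharge term q·N_q = 7.553 × 14.7 = 111.03 kPa; self-weight term 0.5·γ·B·N_γ = 0.5 × 10.79 × 1.5 × 10.9 = 88.208 kPa.
q_ult = 343.14 + 111.03 + 88.208 = 542.38 kPa.
Gross allowable pressure q_all = 542.38 / 3 = 180.79 kPa.
Allowable wall load = q_all × B = 180.79 × 1.5 = 271.19 kN per metre run.

≈ 271 kN/m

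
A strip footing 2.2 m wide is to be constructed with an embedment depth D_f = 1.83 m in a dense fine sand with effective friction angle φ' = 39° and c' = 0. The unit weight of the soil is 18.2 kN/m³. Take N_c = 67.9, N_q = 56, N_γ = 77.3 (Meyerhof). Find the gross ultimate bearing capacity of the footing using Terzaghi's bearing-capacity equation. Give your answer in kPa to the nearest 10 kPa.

Overburden at base level: q = 18.2 × 1.83 = 33.306 kPa.
Surcharge term q·N_q = 33.306 × 56 = 1865.1 kPa; self-weight term 0.5·γ·B·N_γ = 0.5 × 18.2 × 2.2 × 77.3 = 1547.5 kPa.
q_ult = 1865.1 + 1547.5 = 3412.7 kPa.

q_ult ≈ 3410 kPa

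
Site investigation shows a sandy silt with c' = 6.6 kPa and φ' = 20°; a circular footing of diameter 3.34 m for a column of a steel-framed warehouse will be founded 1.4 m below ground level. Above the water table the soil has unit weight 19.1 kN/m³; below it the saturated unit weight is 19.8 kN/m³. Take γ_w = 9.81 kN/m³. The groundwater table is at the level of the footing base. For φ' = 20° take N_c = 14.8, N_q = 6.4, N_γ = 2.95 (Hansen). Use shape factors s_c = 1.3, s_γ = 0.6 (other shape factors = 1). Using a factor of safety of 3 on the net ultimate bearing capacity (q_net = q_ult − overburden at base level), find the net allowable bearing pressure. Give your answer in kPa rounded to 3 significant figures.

q = γ·D_f = 19.1 × 1.4 = 26.74 kPa.
For the ½γBN_γ term take γ' = 19.8 − 9.81 = 9.99 kN/m³ (soil below base is submerged).
c·N_c·s_c = 6.6 × 14.8 × 1.3 = 126.98 kPa
q·N_q = 26.74 × 6.4 = 171.14 kPa
0.5·γ·B·N_γ·s_γ = 0.5 × 9.99 × 3.34 × 2.95 × 0.6 = 29.529 kPa
q_ult = 126.98 + 171.14 + 29.529 = 327.65 kPa.
q_net = 327.65 − 26.74 = 300.91 kPa.
q_all(net) = 300.91 / 3 = 100.3 kPa.

q_all(net) ≈ 100 kPa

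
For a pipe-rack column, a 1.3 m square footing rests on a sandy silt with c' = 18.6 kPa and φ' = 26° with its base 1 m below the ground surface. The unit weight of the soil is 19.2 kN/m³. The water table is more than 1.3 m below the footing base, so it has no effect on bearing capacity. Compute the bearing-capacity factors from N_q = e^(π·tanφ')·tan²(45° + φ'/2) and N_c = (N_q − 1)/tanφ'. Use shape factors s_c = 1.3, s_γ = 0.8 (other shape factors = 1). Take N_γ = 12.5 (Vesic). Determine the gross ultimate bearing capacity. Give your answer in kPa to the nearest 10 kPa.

tan26° = 0.4877, so N_q = e^(π×0.4877)·tan²(58°) = 4.629 × 2.561 = 11.85.
N_c = (11.85 − 1)/tan26° = 22.25.
Overburden at base level: q = 19.2 × 1 = 19.2 kPa.
Cohesion term c·N_c·s_c = 18.6 × 22.254 × 1.3 = 538.11 kPa; surcharge term q·N_q = 19.2 × 11.854 = 227.6 kPa; self-weight term 0.5·γ·B·N_γ·s_γ = 0.5 × 19.2 × 1.3 × 12.5 × 0.8 = 124.8 kPa.
q_ult = 538.11 + 227.6 + 124.8 = 890.51 kPa.

q_ult ≈ 890 kPa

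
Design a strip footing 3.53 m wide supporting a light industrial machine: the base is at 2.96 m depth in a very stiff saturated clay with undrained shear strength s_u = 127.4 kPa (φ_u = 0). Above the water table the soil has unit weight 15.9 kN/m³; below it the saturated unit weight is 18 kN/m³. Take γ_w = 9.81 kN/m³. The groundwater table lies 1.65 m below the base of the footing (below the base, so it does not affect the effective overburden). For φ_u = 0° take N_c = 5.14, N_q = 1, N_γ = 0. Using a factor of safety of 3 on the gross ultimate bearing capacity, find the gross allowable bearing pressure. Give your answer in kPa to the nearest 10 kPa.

q_all ≈ 230 kPa

q = γ·D_f = 15.9 × 2.96 = 47.064 kPa.
c·N_c = 127.4 × 5.14 = 654.84 kPa
q·N_q = 47.064 × 1 = 47.064 kPa
q_ult = 654.84 + 47.064 = 701.9 kPa.
q_all = 701.9 / 3 = 233.97 kPa.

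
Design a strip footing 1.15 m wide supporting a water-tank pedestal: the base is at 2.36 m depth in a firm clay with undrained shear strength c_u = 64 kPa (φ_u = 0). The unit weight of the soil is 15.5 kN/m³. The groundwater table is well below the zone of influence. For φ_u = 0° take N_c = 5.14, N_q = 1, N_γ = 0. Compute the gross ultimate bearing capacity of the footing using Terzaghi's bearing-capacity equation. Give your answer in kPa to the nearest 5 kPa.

q_ult ≈ 365 kPa

Effective surcharge at the founding depth q = γ·D_f = 15.5 × 2.36 = 36.58 kPa.
q_ult = c·N_c + q·N_q
     = 64 × 5.14 + 36.58 × 1
     = 328.96 + 36.58 = 365.54 kPa.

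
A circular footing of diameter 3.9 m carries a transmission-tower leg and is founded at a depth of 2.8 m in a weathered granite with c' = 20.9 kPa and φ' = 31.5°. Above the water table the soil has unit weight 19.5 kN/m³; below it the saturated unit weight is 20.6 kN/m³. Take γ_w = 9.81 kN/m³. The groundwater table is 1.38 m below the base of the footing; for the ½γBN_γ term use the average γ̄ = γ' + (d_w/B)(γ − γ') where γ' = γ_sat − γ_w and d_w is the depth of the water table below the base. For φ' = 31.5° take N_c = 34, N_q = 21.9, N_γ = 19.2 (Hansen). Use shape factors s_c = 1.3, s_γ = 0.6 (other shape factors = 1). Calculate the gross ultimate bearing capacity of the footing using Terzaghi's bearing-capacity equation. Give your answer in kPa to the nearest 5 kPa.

q_ult ≈ 2430 kPa

Overburden at base level: q = 19.5 × 2.8 = 54.6 kPa.
The water table is 1.38 m below the base (< B = 3.9 m), so the ½γBN_γ term uses γ̄ = γ' + (d_w/B)(γ − γ') = 10.79 + (1.38/3.9)(19.5 − 10.79) = 13.872 kN/m³.
Cohesion term c·N_c·s_c = 20.9 × 34 × 1.3 = 923.78 kPa; surcharge term q·N_q = 54.6 × 21.9 = 1195.7 kPa; self-weight term 0.5·γ·B·N_γ·s_γ = 0.5 × 13.872 × 3.9 × 19.2 × 0.6 = 311.62 kPa.
q_ult = 923.78 + 1195.7 + 311.62 = 2431.1 kPa.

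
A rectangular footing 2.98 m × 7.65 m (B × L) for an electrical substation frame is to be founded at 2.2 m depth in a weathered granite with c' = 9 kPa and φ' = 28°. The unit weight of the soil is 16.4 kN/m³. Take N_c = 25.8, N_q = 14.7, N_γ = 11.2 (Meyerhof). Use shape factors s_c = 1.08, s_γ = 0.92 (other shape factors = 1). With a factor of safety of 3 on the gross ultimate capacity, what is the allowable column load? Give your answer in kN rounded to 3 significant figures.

P_all ≈ 7850 kN

Effective surcharge at the founding depth q = γ·D_f = 16.4 × 2.2 = 36.08 kPa.
q_ult = c·N_c·s_c + q·N_q + 0.5·γ·B·N_γ·s_γ
     = 9 × 25.8 × 1.08 + 36.08 × 14.7 + 0.5 × 16.4 × 2.98 × 11.2 × 0.92
     = 250.78 + 530.38 + 251.79 = 1032.9 kPa.
Gross allowable pressure q_all = 1032.9 / 3 = 344.31 kPa.
Footing area = 22.797 m², so allowable column load = 344.31 × 22.797 = 7849.3 kN.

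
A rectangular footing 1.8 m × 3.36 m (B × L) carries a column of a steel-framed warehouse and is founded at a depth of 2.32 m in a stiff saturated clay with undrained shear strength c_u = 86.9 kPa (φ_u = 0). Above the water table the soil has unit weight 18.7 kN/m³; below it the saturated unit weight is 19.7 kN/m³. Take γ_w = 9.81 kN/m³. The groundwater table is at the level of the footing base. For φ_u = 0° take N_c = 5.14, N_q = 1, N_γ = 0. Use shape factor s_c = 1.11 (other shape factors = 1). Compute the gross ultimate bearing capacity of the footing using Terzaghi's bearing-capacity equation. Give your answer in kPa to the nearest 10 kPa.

q_ult ≈ 540 kPa

Overburden at base level: q = 18.7 × 2.32 = 43.384 kPa.
Cohesion term c·N_c·s_c = 86.9 × 5.14 × 1.11 = 495.8 kPa; surcharge term q·N_q = 43.384 × 1 = 43.384 kPa.
q_ult = 495.8 + 43.384 = 539.18 kPa.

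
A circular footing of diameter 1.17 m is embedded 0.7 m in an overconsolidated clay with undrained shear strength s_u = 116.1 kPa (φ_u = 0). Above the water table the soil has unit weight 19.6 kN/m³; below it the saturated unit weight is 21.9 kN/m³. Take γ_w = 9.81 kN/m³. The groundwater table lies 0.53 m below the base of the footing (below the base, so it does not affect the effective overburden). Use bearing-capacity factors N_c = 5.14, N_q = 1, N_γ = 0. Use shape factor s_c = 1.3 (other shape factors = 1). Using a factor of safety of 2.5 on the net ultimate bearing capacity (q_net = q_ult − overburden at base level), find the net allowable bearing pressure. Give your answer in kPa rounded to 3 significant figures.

q = γ·D_f = 19.6 × 0.7 = 13.72 kPa.
c·N_c·s_c = 116.1 × 5.14 × 1.3 = 775.78 kPa
q·N_q = 13.72 × 1 = 13.72 kPa
q_ult = 775.78 + 13.72 = 789.5 kPa.
q_net = 789.5 − 13.72 = 775.78 kPa.
q_all(net) = 775.78 / 2.5 = 310.31 kPa.

q_all(net) ≈ 310 kPa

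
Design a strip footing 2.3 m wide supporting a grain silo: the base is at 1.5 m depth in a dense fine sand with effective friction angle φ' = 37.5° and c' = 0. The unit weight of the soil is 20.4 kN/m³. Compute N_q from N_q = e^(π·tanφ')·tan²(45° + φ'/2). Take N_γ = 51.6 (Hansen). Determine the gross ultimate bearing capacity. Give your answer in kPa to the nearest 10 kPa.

q_ult ≈ 2610 kPa

tan37.5° = 0.7673, so N_q = e^(π×0.7673)·tan²(63.75°) = 11.141 × 4.112 = 45.81.
Overburden at base level: q = 20.4 × 1.5 = 30.6 kPa.
Surcharge term q·N_q = 30.6 × 45.811 = 1401.8 kPa; self-weight term 0.5·γ·B·N_γ = 0.5 × 20.4 × 2.3 × 51.6 = 1210.5 kPa.
q_ult = 1401.8 + 1210.5 = 2612.4 kPa.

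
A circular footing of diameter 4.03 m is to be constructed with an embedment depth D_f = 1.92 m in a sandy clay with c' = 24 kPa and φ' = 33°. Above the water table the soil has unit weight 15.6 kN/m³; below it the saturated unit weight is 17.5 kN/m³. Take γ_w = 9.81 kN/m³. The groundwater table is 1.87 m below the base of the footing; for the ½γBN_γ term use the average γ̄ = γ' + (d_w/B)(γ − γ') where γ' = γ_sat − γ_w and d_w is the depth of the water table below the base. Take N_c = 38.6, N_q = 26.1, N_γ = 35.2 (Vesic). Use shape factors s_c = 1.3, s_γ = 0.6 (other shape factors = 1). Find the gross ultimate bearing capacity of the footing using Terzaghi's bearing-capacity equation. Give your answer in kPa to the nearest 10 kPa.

Effective surcharge at the founding depth q = γ·D_f = 15.6 × 1.92 = 29.952 kPa.
With d_w = 1.87 m < B, γ̄ = 7.69 + (1.87/4.03) × (15.6 − 7.69) = 11.36 kN/m³.
q_ult = c·N_c·s_c + q·N_q + 0.5·γ·B·N_γ·s_γ
     = 24 × 38.6 × 1.3 + 29.952 × 26.1 + 0.5 × 11.36 × 4.03 × 35.2 × 0.6
     = 1204.3 + 781.75 + 483.46 = 2469.5 kPa.

q_ult ≈ 2470 kPa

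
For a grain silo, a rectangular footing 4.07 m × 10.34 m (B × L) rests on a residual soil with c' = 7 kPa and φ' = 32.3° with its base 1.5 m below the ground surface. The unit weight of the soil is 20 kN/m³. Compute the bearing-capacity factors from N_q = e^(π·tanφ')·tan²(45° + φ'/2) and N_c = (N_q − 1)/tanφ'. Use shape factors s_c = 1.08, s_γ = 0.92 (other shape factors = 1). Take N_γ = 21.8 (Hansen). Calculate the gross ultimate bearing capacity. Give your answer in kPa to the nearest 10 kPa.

tan32.3° = 0.6322, so N_q = e^(π×0.6322)·tan²(61.15°) = 7.287 × 3.295 = 24.01.
N_c = (24.01 − 1)/tan32.3° = 36.4.
Overburden at base level: q = 20 × 1.5 = 30 kPa.
Cohesion term c·N_c·s_c = 7 × 36.398 × 1.08 = 275.17 kPa; surcharge term q·N_q = 30 × 24.01 = 720.3 kPa; self-weight term 0.5·γ·B·N_γ·s_γ = 0.5 × 20 × 4.07 × 21.8 × 0.92 = 816.28 kPa.
q_ult = 275.17 + 720.3 + 816.28 = 1811.7 kPa.

q_ult ≈ 1810 kPa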